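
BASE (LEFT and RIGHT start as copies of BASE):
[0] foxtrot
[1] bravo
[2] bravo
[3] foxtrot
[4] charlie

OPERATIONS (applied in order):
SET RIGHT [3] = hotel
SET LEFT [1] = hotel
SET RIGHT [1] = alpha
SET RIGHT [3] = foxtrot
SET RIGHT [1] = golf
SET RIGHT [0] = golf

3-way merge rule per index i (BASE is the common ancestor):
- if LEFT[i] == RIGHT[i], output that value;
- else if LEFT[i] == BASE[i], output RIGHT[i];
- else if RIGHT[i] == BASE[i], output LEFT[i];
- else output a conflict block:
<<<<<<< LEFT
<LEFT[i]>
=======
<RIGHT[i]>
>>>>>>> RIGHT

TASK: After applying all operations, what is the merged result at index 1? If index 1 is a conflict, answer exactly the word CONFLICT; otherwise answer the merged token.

Answer: CONFLICT

Derivation:
Final LEFT:  [foxtrot, hotel, bravo, foxtrot, charlie]
Final RIGHT: [golf, golf, bravo, foxtrot, charlie]
i=0: L=foxtrot=BASE, R=golf -> take RIGHT -> golf
i=1: BASE=bravo L=hotel R=golf all differ -> CONFLICT
i=2: L=bravo R=bravo -> agree -> bravo
i=3: L=foxtrot R=foxtrot -> agree -> foxtrot
i=4: L=charlie R=charlie -> agree -> charlie
Index 1 -> CONFLICT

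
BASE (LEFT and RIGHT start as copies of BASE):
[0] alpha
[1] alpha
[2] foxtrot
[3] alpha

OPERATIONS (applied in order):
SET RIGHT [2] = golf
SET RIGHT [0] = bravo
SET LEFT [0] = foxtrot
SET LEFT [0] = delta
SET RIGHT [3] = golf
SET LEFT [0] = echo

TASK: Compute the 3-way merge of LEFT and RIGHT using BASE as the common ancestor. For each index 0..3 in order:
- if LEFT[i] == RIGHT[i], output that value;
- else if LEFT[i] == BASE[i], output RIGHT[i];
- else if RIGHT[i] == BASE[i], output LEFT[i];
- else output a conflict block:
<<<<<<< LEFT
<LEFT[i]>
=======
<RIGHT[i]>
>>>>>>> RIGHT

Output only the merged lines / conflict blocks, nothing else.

Answer: <<<<<<< LEFT
echo
=======
bravo
>>>>>>> RIGHT
alpha
golf
golf

Derivation:
Final LEFT:  [echo, alpha, foxtrot, alpha]
Final RIGHT: [bravo, alpha, golf, golf]
i=0: BASE=alpha L=echo R=bravo all differ -> CONFLICT
i=1: L=alpha R=alpha -> agree -> alpha
i=2: L=foxtrot=BASE, R=golf -> take RIGHT -> golf
i=3: L=alpha=BASE, R=golf -> take RIGHT -> golf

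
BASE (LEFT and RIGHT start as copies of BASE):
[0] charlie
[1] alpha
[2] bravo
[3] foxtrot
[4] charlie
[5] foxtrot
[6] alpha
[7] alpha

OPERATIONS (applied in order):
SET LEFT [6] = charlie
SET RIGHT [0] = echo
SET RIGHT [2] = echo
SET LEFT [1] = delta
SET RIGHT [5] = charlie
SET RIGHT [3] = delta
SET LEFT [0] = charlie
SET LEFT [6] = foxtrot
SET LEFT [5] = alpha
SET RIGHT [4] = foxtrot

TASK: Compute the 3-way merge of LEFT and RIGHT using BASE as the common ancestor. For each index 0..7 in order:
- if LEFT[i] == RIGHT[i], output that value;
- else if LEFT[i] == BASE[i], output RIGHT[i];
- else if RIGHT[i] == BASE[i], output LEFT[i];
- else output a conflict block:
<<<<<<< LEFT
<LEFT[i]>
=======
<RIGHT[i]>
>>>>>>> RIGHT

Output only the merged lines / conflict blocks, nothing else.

Answer: echo
delta
echo
delta
foxtrot
<<<<<<< LEFT
alpha
=======
charlie
>>>>>>> RIGHT
foxtrot
alpha

Derivation:
Final LEFT:  [charlie, delta, bravo, foxtrot, charlie, alpha, foxtrot, alpha]
Final RIGHT: [echo, alpha, echo, delta, foxtrot, charlie, alpha, alpha]
i=0: L=charlie=BASE, R=echo -> take RIGHT -> echo
i=1: L=delta, R=alpha=BASE -> take LEFT -> delta
i=2: L=bravo=BASE, R=echo -> take RIGHT -> echo
i=3: L=foxtrot=BASE, R=delta -> take RIGHT -> delta
i=4: L=charlie=BASE, R=foxtrot -> take RIGHT -> foxtrot
i=5: BASE=foxtrot L=alpha R=charlie all differ -> CONFLICT
i=6: L=foxtrot, R=alpha=BASE -> take LEFT -> foxtrot
i=7: L=alpha R=alpha -> agree -> alpha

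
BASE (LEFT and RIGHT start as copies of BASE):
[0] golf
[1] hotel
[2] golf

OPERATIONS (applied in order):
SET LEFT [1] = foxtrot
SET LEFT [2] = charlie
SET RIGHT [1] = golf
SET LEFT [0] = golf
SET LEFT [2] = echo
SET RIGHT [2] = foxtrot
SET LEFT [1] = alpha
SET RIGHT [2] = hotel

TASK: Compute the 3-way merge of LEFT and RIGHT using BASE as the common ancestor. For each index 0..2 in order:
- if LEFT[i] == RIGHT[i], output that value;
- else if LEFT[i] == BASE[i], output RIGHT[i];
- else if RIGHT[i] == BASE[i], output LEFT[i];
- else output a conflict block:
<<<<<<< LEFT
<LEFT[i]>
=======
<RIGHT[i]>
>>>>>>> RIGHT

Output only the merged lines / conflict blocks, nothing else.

Final LEFT:  [golf, alpha, echo]
Final RIGHT: [golf, golf, hotel]
i=0: L=golf R=golf -> agree -> golf
i=1: BASE=hotel L=alpha R=golf all differ -> CONFLICT
i=2: BASE=golf L=echo R=hotel all differ -> CONFLICT

Answer: golf
<<<<<<< LEFT
alpha
=======
golf
>>>>>>> RIGHT
<<<<<<< LEFT
echo
=======
hotel
>>>>>>> RIGHT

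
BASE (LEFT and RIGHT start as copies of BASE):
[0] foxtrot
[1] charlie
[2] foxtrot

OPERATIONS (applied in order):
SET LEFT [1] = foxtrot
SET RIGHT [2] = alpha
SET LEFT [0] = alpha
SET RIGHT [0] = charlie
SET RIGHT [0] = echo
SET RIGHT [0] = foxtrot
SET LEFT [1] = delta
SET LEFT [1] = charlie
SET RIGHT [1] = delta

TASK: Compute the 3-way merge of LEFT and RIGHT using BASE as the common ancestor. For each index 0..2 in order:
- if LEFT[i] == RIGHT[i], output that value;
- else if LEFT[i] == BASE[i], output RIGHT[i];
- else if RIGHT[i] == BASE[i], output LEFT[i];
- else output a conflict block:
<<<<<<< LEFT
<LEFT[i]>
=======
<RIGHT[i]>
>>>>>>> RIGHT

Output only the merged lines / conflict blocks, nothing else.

Answer: alpha
delta
alpha

Derivation:
Final LEFT:  [alpha, charlie, foxtrot]
Final RIGHT: [foxtrot, delta, alpha]
i=0: L=alpha, R=foxtrot=BASE -> take LEFT -> alpha
i=1: L=charlie=BASE, R=delta -> take RIGHT -> delta
i=2: L=foxtrot=BASE, R=alpha -> take RIGHT -> alpha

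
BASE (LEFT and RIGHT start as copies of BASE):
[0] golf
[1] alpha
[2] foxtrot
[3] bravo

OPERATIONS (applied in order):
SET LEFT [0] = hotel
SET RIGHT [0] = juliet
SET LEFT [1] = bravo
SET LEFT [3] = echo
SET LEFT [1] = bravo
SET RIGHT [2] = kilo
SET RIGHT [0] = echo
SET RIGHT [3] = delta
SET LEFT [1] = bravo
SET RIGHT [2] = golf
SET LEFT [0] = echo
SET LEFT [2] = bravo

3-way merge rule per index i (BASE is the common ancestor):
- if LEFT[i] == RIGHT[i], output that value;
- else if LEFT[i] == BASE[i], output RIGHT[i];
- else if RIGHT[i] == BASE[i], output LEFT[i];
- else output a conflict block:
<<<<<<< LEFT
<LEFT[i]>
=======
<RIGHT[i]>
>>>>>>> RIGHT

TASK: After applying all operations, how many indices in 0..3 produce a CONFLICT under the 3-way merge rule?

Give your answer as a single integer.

Final LEFT:  [echo, bravo, bravo, echo]
Final RIGHT: [echo, alpha, golf, delta]
i=0: L=echo R=echo -> agree -> echo
i=1: L=bravo, R=alpha=BASE -> take LEFT -> bravo
i=2: BASE=foxtrot L=bravo R=golf all differ -> CONFLICT
i=3: BASE=bravo L=echo R=delta all differ -> CONFLICT
Conflict count: 2

Answer: 2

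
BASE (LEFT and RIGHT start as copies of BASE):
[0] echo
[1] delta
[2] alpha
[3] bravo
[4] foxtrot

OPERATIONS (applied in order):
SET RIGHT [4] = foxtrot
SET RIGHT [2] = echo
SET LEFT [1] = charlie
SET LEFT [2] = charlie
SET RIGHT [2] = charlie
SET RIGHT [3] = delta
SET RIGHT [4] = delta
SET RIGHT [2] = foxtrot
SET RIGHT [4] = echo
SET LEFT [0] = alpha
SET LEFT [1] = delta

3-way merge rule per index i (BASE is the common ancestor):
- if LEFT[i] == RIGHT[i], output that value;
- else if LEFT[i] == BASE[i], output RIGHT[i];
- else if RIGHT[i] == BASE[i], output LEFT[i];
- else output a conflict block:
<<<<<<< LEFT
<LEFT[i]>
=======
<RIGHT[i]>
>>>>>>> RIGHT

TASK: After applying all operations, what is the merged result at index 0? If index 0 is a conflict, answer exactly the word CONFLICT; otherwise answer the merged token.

Answer: alpha

Derivation:
Final LEFT:  [alpha, delta, charlie, bravo, foxtrot]
Final RIGHT: [echo, delta, foxtrot, delta, echo]
i=0: L=alpha, R=echo=BASE -> take LEFT -> alpha
i=1: L=delta R=delta -> agree -> delta
i=2: BASE=alpha L=charlie R=foxtrot all differ -> CONFLICT
i=3: L=bravo=BASE, R=delta -> take RIGHT -> delta
i=4: L=foxtrot=BASE, R=echo -> take RIGHT -> echo
Index 0 -> alpha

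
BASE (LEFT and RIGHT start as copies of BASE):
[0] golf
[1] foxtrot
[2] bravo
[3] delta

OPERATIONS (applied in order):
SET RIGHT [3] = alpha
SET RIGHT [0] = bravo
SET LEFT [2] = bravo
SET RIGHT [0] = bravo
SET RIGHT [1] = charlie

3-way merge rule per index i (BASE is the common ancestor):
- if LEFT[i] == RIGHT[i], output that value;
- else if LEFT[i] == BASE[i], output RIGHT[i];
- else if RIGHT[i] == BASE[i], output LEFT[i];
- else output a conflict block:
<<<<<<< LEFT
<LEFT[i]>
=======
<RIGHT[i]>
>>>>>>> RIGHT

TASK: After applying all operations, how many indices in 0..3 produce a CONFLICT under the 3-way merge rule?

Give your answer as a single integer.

Final LEFT:  [golf, foxtrot, bravo, delta]
Final RIGHT: [bravo, charlie, bravo, alpha]
i=0: L=golf=BASE, R=bravo -> take RIGHT -> bravo
i=1: L=foxtrot=BASE, R=charlie -> take RIGHT -> charlie
i=2: L=bravo R=bravo -> agree -> bravo
i=3: L=delta=BASE, R=alpha -> take RIGHT -> alpha
Conflict count: 0

Answer: 0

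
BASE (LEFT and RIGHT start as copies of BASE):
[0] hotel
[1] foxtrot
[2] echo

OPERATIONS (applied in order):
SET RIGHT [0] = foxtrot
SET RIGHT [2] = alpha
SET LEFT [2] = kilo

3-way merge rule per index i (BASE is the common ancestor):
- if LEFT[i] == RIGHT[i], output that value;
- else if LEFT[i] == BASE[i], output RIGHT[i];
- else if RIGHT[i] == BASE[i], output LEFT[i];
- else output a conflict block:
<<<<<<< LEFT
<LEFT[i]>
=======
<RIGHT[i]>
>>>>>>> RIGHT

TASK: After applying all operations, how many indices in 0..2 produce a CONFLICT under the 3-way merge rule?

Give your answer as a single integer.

Final LEFT:  [hotel, foxtrot, kilo]
Final RIGHT: [foxtrot, foxtrot, alpha]
i=0: L=hotel=BASE, R=foxtrot -> take RIGHT -> foxtrot
i=1: L=foxtrot R=foxtrot -> agree -> foxtrot
i=2: BASE=echo L=kilo R=alpha all differ -> CONFLICT
Conflict count: 1

Answer: 1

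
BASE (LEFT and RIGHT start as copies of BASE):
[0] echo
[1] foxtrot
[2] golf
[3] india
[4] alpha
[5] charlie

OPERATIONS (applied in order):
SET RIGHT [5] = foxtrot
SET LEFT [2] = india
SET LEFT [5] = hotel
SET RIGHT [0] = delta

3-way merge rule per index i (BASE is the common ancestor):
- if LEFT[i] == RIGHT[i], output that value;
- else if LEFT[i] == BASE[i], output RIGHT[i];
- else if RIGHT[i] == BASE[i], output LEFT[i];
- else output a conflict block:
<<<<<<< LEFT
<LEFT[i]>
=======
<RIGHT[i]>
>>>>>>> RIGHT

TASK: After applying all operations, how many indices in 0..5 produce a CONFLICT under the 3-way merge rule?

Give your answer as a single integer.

Answer: 1

Derivation:
Final LEFT:  [echo, foxtrot, india, india, alpha, hotel]
Final RIGHT: [delta, foxtrot, golf, india, alpha, foxtrot]
i=0: L=echo=BASE, R=delta -> take RIGHT -> delta
i=1: L=foxtrot R=foxtrot -> agree -> foxtrot
i=2: L=india, R=golf=BASE -> take LEFT -> india
i=3: L=india R=india -> agree -> india
i=4: L=alpha R=alpha -> agree -> alpha
i=5: BASE=charlie L=hotel R=foxtrot all differ -> CONFLICT
Conflict count: 1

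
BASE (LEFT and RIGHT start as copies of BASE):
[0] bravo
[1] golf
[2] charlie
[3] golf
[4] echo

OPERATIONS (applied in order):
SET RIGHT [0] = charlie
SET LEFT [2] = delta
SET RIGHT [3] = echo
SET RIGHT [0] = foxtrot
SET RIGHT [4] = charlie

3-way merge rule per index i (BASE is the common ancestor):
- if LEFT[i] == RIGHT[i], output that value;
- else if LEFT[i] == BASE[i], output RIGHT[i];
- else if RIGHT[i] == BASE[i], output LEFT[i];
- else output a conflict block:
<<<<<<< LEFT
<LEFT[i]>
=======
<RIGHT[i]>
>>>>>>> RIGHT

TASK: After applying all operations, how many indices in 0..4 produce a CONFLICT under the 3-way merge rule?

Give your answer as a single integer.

Final LEFT:  [bravo, golf, delta, golf, echo]
Final RIGHT: [foxtrot, golf, charlie, echo, charlie]
i=0: L=bravo=BASE, R=foxtrot -> take RIGHT -> foxtrot
i=1: L=golf R=golf -> agree -> golf
i=2: L=delta, R=charlie=BASE -> take LEFT -> delta
i=3: L=golf=BASE, R=echo -> take RIGHT -> echo
i=4: L=echo=BASE, R=charlie -> take RIGHT -> charlie
Conflict count: 0

Answer: 0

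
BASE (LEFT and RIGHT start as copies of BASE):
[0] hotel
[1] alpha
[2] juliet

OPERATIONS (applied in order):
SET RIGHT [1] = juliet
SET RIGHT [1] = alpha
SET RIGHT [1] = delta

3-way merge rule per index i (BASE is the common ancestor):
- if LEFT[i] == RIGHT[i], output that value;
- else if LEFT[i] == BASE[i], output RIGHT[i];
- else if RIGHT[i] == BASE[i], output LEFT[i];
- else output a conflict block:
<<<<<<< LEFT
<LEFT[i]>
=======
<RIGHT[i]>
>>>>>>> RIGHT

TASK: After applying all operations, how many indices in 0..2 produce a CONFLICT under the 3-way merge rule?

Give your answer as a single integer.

Final LEFT:  [hotel, alpha, juliet]
Final RIGHT: [hotel, delta, juliet]
i=0: L=hotel R=hotel -> agree -> hotel
i=1: L=alpha=BASE, R=delta -> take RIGHT -> delta
i=2: L=juliet R=juliet -> agree -> juliet
Conflict count: 0

Answer: 0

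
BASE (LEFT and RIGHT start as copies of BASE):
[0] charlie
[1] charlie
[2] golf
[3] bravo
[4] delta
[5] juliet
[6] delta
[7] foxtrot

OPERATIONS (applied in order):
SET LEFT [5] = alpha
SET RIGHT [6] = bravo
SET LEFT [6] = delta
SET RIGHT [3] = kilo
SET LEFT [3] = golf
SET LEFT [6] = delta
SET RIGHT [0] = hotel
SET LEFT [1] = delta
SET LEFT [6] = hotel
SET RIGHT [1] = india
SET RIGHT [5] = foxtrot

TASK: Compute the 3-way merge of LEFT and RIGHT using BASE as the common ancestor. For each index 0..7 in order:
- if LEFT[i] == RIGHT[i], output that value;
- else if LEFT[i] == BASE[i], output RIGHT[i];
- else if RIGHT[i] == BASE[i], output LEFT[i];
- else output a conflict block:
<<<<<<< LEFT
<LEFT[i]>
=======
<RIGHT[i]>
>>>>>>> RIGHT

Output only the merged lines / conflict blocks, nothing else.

Final LEFT:  [charlie, delta, golf, golf, delta, alpha, hotel, foxtrot]
Final RIGHT: [hotel, india, golf, kilo, delta, foxtrot, bravo, foxtrot]
i=0: L=charlie=BASE, R=hotel -> take RIGHT -> hotel
i=1: BASE=charlie L=delta R=india all differ -> CONFLICT
i=2: L=golf R=golf -> agree -> golf
i=3: BASE=bravo L=golf R=kilo all differ -> CONFLICT
i=4: L=delta R=delta -> agree -> delta
i=5: BASE=juliet L=alpha R=foxtrot all differ -> CONFLICT
i=6: BASE=delta L=hotel R=bravo all differ -> CONFLICT
i=7: L=foxtrot R=foxtrot -> agree -> foxtrot

Answer: hotel
<<<<<<< LEFT
delta
=======
india
>>>>>>> RIGHT
golf
<<<<<<< LEFT
golf
=======
kilo
>>>>>>> RIGHT
delta
<<<<<<< LEFT
alpha
=======
foxtrot
>>>>>>> RIGHT
<<<<<<< LEFT
hotel
=======
bravo
>>>>>>> RIGHT
foxtrot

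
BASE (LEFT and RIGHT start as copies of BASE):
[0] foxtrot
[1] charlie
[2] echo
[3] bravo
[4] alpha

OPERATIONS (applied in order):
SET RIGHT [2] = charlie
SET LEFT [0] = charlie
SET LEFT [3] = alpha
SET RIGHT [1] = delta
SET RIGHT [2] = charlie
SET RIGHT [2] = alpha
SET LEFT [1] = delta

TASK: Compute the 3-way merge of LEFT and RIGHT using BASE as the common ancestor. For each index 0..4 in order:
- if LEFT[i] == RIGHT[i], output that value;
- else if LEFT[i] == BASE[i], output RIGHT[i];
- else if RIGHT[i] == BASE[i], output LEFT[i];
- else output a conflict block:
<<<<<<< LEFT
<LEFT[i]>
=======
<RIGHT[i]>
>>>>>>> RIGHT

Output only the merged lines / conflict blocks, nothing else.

Answer: charlie
delta
alpha
alpha
alpha

Derivation:
Final LEFT:  [charlie, delta, echo, alpha, alpha]
Final RIGHT: [foxtrot, delta, alpha, bravo, alpha]
i=0: L=charlie, R=foxtrot=BASE -> take LEFT -> charlie
i=1: L=delta R=delta -> agree -> delta
i=2: L=echo=BASE, R=alpha -> take RIGHT -> alpha
i=3: L=alpha, R=bravo=BASE -> take LEFT -> alpha
i=4: L=alpha R=alpha -> agree -> alpha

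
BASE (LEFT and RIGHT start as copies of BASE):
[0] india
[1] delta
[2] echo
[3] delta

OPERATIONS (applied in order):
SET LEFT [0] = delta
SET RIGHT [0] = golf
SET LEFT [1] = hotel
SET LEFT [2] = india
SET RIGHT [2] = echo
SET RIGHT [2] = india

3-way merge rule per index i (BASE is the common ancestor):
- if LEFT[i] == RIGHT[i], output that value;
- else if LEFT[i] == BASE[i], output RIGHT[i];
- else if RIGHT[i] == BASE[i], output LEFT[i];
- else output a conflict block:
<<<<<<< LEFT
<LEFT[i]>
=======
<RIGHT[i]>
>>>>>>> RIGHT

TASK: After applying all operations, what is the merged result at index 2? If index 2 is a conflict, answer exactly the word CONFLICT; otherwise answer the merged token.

Final LEFT:  [delta, hotel, india, delta]
Final RIGHT: [golf, delta, india, delta]
i=0: BASE=india L=delta R=golf all differ -> CONFLICT
i=1: L=hotel, R=delta=BASE -> take LEFT -> hotel
i=2: L=india R=india -> agree -> india
i=3: L=delta R=delta -> agree -> delta
Index 2 -> india

Answer: india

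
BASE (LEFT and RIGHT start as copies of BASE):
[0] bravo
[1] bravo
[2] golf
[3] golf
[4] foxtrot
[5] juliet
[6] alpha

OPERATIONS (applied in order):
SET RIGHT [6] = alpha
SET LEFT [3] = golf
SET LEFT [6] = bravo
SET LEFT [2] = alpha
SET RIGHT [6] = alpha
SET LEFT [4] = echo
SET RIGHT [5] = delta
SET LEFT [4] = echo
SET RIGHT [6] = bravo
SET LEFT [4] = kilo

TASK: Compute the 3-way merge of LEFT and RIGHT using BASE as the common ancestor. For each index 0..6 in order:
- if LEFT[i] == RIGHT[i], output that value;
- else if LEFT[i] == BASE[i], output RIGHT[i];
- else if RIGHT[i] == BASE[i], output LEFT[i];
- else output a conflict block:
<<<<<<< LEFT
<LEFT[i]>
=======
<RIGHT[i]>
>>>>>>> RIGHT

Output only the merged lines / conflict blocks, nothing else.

Final LEFT:  [bravo, bravo, alpha, golf, kilo, juliet, bravo]
Final RIGHT: [bravo, bravo, golf, golf, foxtrot, delta, bravo]
i=0: L=bravo R=bravo -> agree -> bravo
i=1: L=bravo R=bravo -> agree -> bravo
i=2: L=alpha, R=golf=BASE -> take LEFT -> alpha
i=3: L=golf R=golf -> agree -> golf
i=4: L=kilo, R=foxtrot=BASE -> take LEFT -> kilo
i=5: L=juliet=BASE, R=delta -> take RIGHT -> delta
i=6: L=bravo R=bravo -> agree -> bravo

Answer: bravo
bravo
alpha
golf
kilo
delta
bravo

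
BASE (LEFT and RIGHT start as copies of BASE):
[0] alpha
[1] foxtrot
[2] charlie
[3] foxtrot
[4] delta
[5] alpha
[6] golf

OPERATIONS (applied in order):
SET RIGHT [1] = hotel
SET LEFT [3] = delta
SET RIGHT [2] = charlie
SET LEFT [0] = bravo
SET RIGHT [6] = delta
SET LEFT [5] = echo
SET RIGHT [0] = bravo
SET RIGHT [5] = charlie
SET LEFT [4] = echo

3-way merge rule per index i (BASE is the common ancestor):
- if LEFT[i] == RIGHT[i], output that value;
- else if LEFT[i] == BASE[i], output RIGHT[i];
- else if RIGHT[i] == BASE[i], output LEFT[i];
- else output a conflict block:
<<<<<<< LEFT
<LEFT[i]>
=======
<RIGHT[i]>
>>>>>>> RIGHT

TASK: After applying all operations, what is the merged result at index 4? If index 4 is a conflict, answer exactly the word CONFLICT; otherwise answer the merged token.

Answer: echo

Derivation:
Final LEFT:  [bravo, foxtrot, charlie, delta, echo, echo, golf]
Final RIGHT: [bravo, hotel, charlie, foxtrot, delta, charlie, delta]
i=0: L=bravo R=bravo -> agree -> bravo
i=1: L=foxtrot=BASE, R=hotel -> take RIGHT -> hotel
i=2: L=charlie R=charlie -> agree -> charlie
i=3: L=delta, R=foxtrot=BASE -> take LEFT -> delta
i=4: L=echo, R=delta=BASE -> take LEFT -> echo
i=5: BASE=alpha L=echo R=charlie all differ -> CONFLICT
i=6: L=golf=BASE, R=delta -> take RIGHT -> delta
Index 4 -> echo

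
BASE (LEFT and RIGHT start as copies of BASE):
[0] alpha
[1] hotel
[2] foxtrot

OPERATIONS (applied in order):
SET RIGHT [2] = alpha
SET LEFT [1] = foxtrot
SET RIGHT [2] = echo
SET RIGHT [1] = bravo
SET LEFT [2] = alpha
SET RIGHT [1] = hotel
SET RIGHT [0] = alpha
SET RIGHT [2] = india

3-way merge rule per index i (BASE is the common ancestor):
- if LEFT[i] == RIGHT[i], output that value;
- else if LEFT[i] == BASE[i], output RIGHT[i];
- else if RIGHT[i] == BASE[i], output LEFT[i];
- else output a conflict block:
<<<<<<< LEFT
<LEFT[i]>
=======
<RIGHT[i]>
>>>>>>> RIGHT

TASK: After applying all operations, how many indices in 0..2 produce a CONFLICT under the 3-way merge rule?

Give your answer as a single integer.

Answer: 1

Derivation:
Final LEFT:  [alpha, foxtrot, alpha]
Final RIGHT: [alpha, hotel, india]
i=0: L=alpha R=alpha -> agree -> alpha
i=1: L=foxtrot, R=hotel=BASE -> take LEFT -> foxtrot
i=2: BASE=foxtrot L=alpha R=india all differ -> CONFLICT
Conflict count: 1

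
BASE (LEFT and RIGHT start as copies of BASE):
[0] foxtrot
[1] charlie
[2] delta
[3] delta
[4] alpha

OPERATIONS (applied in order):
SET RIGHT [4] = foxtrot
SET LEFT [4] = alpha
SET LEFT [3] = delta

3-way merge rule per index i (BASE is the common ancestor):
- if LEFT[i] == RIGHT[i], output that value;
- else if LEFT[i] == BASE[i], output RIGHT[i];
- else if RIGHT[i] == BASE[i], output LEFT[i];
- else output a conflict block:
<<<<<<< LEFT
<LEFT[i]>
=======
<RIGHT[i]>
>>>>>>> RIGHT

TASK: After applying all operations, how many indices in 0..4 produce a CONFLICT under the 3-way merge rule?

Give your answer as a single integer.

Answer: 0

Derivation:
Final LEFT:  [foxtrot, charlie, delta, delta, alpha]
Final RIGHT: [foxtrot, charlie, delta, delta, foxtrot]
i=0: L=foxtrot R=foxtrot -> agree -> foxtrot
i=1: L=charlie R=charlie -> agree -> charlie
i=2: L=delta R=delta -> agree -> delta
i=3: L=delta R=delta -> agree -> delta
i=4: L=alpha=BASE, R=foxtrot -> take RIGHT -> foxtrot
Conflict count: 0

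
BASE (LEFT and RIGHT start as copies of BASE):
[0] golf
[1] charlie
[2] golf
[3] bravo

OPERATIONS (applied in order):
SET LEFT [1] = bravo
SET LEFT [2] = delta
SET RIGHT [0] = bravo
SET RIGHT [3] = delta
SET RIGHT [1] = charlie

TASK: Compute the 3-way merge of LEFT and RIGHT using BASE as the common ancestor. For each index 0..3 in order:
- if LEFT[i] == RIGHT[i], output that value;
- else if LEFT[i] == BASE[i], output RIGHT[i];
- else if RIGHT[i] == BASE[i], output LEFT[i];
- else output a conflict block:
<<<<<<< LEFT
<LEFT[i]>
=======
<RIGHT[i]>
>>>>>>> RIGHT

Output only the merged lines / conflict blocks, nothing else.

Answer: bravo
bravo
delta
delta

Derivation:
Final LEFT:  [golf, bravo, delta, bravo]
Final RIGHT: [bravo, charlie, golf, delta]
i=0: L=golf=BASE, R=bravo -> take RIGHT -> bravo
i=1: L=bravo, R=charlie=BASE -> take LEFT -> bravo
i=2: L=delta, R=golf=BASE -> take LEFT -> delta
i=3: L=bravo=BASE, R=delta -> take RIGHT -> delta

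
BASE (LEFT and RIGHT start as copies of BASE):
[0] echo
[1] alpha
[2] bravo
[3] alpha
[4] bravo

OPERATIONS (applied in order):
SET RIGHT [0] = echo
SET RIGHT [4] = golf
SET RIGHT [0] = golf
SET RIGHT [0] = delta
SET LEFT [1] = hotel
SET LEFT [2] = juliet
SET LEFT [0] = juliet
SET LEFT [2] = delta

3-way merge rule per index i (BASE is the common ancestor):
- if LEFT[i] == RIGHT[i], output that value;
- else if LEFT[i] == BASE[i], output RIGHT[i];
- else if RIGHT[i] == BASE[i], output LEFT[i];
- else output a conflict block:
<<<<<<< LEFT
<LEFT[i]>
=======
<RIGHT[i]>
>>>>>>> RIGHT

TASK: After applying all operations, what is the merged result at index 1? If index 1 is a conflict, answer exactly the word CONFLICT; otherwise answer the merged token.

Final LEFT:  [juliet, hotel, delta, alpha, bravo]
Final RIGHT: [delta, alpha, bravo, alpha, golf]
i=0: BASE=echo L=juliet R=delta all differ -> CONFLICT
i=1: L=hotel, R=alpha=BASE -> take LEFT -> hotel
i=2: L=delta, R=bravo=BASE -> take LEFT -> delta
i=3: L=alpha R=alpha -> agree -> alpha
i=4: L=bravo=BASE, R=golf -> take RIGHT -> golf
Index 1 -> hotel

Answer: hotel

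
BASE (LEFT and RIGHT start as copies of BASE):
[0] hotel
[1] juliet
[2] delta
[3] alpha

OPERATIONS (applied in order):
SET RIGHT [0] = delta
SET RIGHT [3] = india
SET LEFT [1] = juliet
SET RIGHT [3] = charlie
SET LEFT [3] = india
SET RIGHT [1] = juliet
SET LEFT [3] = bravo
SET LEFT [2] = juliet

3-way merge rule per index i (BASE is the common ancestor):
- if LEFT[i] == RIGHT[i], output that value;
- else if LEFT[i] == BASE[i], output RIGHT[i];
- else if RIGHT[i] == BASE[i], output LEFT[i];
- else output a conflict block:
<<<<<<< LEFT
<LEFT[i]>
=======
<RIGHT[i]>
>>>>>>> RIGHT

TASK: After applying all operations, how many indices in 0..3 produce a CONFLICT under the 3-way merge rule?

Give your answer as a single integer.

Answer: 1

Derivation:
Final LEFT:  [hotel, juliet, juliet, bravo]
Final RIGHT: [delta, juliet, delta, charlie]
i=0: L=hotel=BASE, R=delta -> take RIGHT -> delta
i=1: L=juliet R=juliet -> agree -> juliet
i=2: L=juliet, R=delta=BASE -> take LEFT -> juliet
i=3: BASE=alpha L=bravo R=charlie all differ -> CONFLICT
Conflict count: 1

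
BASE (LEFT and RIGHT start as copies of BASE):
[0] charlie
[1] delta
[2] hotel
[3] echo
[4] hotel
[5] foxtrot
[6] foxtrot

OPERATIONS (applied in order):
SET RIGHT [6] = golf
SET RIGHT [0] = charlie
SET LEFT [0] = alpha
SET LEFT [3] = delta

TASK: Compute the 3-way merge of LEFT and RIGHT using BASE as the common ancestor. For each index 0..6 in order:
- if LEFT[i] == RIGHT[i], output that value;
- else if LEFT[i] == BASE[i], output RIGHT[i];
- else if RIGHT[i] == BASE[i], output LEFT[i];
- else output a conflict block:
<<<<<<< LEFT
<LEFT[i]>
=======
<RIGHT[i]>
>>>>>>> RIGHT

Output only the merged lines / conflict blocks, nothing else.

Final LEFT:  [alpha, delta, hotel, delta, hotel, foxtrot, foxtrot]
Final RIGHT: [charlie, delta, hotel, echo, hotel, foxtrot, golf]
i=0: L=alpha, R=charlie=BASE -> take LEFT -> alpha
i=1: L=delta R=delta -> agree -> delta
i=2: L=hotel R=hotel -> agree -> hotel
i=3: L=delta, R=echo=BASE -> take LEFT -> delta
i=4: L=hotel R=hotel -> agree -> hotel
i=5: L=foxtrot R=foxtrot -> agree -> foxtrot
i=6: L=foxtrot=BASE, R=golf -> take RIGHT -> golf

Answer: alpha
delta
hotel
delta
hotel
foxtrot
golf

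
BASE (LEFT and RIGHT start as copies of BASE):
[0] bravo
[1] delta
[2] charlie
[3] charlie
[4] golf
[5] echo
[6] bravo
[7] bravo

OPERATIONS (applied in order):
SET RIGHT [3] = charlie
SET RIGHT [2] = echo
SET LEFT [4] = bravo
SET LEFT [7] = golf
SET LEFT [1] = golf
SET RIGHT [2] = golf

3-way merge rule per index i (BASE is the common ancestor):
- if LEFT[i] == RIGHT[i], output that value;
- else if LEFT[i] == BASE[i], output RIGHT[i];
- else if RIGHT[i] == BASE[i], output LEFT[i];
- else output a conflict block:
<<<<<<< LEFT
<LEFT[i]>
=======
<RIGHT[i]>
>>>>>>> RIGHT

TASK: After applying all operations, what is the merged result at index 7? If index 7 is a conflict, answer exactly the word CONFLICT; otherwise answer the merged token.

Final LEFT:  [bravo, golf, charlie, charlie, bravo, echo, bravo, golf]
Final RIGHT: [bravo, delta, golf, charlie, golf, echo, bravo, bravo]
i=0: L=bravo R=bravo -> agree -> bravo
i=1: L=golf, R=delta=BASE -> take LEFT -> golf
i=2: L=charlie=BASE, R=golf -> take RIGHT -> golf
i=3: L=charlie R=charlie -> agree -> charlie
i=4: L=bravo, R=golf=BASE -> take LEFT -> bravo
i=5: L=echo R=echo -> agree -> echo
i=6: L=bravo R=bravo -> agree -> bravo
i=7: L=golf, R=bravo=BASE -> take LEFT -> golf
Index 7 -> golf

Answer: golf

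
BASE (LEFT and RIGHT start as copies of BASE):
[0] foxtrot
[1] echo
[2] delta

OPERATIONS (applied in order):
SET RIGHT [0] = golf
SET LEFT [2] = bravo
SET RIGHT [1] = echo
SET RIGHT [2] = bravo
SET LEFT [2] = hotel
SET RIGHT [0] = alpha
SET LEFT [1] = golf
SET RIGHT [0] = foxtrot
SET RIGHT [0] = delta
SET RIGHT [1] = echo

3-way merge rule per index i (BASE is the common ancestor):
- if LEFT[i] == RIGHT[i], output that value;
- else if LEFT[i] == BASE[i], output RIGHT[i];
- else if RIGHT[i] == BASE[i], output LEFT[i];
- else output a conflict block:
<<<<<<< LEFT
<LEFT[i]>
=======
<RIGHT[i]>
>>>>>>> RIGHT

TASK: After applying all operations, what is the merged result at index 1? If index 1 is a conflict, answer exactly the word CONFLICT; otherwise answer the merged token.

Answer: golf

Derivation:
Final LEFT:  [foxtrot, golf, hotel]
Final RIGHT: [delta, echo, bravo]
i=0: L=foxtrot=BASE, R=delta -> take RIGHT -> delta
i=1: L=golf, R=echo=BASE -> take LEFT -> golf
i=2: BASE=delta L=hotel R=bravo all differ -> CONFLICT
Index 1 -> golf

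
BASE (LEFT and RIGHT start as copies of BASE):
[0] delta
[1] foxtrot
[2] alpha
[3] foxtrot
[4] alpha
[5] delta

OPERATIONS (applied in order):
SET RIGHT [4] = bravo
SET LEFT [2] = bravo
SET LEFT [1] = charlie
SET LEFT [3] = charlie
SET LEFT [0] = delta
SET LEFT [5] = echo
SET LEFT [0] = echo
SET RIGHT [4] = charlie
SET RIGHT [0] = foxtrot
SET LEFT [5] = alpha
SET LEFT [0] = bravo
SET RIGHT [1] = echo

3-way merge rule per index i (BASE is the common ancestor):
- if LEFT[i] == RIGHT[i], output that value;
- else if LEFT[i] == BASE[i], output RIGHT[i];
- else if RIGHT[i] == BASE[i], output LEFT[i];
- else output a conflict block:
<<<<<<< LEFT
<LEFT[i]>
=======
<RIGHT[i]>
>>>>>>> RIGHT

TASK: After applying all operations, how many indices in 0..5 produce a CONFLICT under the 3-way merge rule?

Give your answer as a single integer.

Answer: 2

Derivation:
Final LEFT:  [bravo, charlie, bravo, charlie, alpha, alpha]
Final RIGHT: [foxtrot, echo, alpha, foxtrot, charlie, delta]
i=0: BASE=delta L=bravo R=foxtrot all differ -> CONFLICT
i=1: BASE=foxtrot L=charlie R=echo all differ -> CONFLICT
i=2: L=bravo, R=alpha=BASE -> take LEFT -> bravo
i=3: L=charlie, R=foxtrot=BASE -> take LEFT -> charlie
i=4: L=alpha=BASE, R=charlie -> take RIGHT -> charlie
i=5: L=alpha, R=delta=BASE -> take LEFT -> alpha
Conflict count: 2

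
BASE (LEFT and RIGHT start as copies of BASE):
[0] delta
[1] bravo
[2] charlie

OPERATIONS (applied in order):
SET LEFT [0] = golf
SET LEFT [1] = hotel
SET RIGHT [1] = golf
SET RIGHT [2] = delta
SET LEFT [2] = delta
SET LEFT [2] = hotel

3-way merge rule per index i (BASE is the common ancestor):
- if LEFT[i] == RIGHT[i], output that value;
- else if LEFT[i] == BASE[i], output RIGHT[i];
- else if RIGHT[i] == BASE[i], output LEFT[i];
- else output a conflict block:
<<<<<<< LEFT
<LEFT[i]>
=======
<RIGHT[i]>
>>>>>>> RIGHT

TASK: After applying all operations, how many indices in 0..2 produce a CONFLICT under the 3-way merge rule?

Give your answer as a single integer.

Final LEFT:  [golf, hotel, hotel]
Final RIGHT: [delta, golf, delta]
i=0: L=golf, R=delta=BASE -> take LEFT -> golf
i=1: BASE=bravo L=hotel R=golf all differ -> CONFLICT
i=2: BASE=charlie L=hotel R=delta all differ -> CONFLICT
Conflict count: 2

Answer: 2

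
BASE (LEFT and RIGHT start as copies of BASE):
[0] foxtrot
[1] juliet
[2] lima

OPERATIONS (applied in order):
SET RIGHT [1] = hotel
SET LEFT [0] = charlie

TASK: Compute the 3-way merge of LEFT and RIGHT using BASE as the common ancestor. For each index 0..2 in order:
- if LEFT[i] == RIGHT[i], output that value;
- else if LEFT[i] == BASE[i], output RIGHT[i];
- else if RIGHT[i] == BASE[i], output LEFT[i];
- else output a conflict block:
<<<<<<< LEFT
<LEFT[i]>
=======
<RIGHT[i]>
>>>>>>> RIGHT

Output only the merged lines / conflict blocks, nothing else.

Final LEFT:  [charlie, juliet, lima]
Final RIGHT: [foxtrot, hotel, lima]
i=0: L=charlie, R=foxtrot=BASE -> take LEFT -> charlie
i=1: L=juliet=BASE, R=hotel -> take RIGHT -> hotel
i=2: L=lima R=lima -> agree -> lima

Answer: charlie
hotel
lima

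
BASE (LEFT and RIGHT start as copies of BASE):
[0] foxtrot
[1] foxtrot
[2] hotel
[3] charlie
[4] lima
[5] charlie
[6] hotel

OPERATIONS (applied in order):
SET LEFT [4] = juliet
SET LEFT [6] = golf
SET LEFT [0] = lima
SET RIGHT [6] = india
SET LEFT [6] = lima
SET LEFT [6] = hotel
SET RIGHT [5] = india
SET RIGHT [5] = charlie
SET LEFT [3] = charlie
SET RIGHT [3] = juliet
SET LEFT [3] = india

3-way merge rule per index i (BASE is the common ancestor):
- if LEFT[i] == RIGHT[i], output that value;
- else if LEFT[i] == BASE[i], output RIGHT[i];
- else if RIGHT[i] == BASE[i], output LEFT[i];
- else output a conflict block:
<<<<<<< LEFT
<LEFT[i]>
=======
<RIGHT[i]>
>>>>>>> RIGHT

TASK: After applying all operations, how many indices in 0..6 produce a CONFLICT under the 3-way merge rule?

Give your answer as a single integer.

Final LEFT:  [lima, foxtrot, hotel, india, juliet, charlie, hotel]
Final RIGHT: [foxtrot, foxtrot, hotel, juliet, lima, charlie, india]
i=0: L=lima, R=foxtrot=BASE -> take LEFT -> lima
i=1: L=foxtrot R=foxtrot -> agree -> foxtrot
i=2: L=hotel R=hotel -> agree -> hotel
i=3: BASE=charlie L=india R=juliet all differ -> CONFLICT
i=4: L=juliet, R=lima=BASE -> take LEFT -> juliet
i=5: L=charlie R=charlie -> agree -> charlie
i=6: L=hotel=BASE, R=india -> take RIGHT -> india
Conflict count: 1

Answer: 1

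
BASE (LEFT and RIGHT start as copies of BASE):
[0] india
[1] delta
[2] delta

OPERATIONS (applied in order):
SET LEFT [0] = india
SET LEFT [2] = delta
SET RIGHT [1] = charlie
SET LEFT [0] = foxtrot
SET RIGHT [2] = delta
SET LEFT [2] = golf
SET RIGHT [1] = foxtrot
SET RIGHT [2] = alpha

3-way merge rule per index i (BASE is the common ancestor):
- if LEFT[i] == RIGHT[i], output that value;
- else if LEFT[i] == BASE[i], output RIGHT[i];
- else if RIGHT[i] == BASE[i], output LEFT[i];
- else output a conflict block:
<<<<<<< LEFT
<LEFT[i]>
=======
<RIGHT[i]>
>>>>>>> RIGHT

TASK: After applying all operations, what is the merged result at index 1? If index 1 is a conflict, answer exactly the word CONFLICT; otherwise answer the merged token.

Answer: foxtrot

Derivation:
Final LEFT:  [foxtrot, delta, golf]
Final RIGHT: [india, foxtrot, alpha]
i=0: L=foxtrot, R=india=BASE -> take LEFT -> foxtrot
i=1: L=delta=BASE, R=foxtrot -> take RIGHT -> foxtrot
i=2: BASE=delta L=golf R=alpha all differ -> CONFLICT
Index 1 -> foxtrot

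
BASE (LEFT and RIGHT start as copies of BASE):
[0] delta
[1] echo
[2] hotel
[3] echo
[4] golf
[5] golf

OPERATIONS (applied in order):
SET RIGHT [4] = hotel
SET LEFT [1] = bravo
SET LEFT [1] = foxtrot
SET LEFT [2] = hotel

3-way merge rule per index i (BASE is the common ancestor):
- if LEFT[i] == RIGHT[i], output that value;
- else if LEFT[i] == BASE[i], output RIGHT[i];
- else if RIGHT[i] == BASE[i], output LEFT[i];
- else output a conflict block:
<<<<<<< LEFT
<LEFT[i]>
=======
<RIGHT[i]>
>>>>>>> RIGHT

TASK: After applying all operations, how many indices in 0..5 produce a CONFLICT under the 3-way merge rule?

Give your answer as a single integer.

Answer: 0

Derivation:
Final LEFT:  [delta, foxtrot, hotel, echo, golf, golf]
Final RIGHT: [delta, echo, hotel, echo, hotel, golf]
i=0: L=delta R=delta -> agree -> delta
i=1: L=foxtrot, R=echo=BASE -> take LEFT -> foxtrot
i=2: L=hotel R=hotel -> agree -> hotel
i=3: L=echo R=echo -> agree -> echo
i=4: L=golf=BASE, R=hotel -> take RIGHT -> hotel
i=5: L=golf R=golf -> agree -> golf
Conflict count: 0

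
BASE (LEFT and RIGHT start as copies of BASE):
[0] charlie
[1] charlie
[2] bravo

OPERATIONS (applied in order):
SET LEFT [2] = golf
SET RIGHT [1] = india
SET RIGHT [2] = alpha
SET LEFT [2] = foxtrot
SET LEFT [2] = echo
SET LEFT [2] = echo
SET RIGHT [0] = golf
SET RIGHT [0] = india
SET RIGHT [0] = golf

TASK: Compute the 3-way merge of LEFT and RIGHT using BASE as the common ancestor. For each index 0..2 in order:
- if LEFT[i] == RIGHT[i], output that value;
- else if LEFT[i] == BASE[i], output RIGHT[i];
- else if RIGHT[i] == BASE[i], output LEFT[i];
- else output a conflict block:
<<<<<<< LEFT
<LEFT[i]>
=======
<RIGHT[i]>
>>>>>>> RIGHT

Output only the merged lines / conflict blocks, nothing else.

Answer: golf
india
<<<<<<< LEFT
echo
=======
alpha
>>>>>>> RIGHT

Derivation:
Final LEFT:  [charlie, charlie, echo]
Final RIGHT: [golf, india, alpha]
i=0: L=charlie=BASE, R=golf -> take RIGHT -> golf
i=1: L=charlie=BASE, R=india -> take RIGHT -> india
i=2: BASE=bravo L=echo R=alpha all differ -> CONFLICT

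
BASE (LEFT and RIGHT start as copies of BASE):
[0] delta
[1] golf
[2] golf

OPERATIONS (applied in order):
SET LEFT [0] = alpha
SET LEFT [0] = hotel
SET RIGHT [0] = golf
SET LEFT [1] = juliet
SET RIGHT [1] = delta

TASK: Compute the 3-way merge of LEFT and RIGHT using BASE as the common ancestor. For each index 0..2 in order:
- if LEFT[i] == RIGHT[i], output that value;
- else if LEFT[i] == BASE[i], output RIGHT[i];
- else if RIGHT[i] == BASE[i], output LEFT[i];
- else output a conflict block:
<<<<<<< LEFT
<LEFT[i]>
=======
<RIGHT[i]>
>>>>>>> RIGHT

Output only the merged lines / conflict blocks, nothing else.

Final LEFT:  [hotel, juliet, golf]
Final RIGHT: [golf, delta, golf]
i=0: BASE=delta L=hotel R=golf all differ -> CONFLICT
i=1: BASE=golf L=juliet R=delta all differ -> CONFLICT
i=2: L=golf R=golf -> agree -> golf

Answer: <<<<<<< LEFT
hotel
=======
golf
>>>>>>> RIGHT
<<<<<<< LEFT
juliet
=======
delta
>>>>>>> RIGHT
golf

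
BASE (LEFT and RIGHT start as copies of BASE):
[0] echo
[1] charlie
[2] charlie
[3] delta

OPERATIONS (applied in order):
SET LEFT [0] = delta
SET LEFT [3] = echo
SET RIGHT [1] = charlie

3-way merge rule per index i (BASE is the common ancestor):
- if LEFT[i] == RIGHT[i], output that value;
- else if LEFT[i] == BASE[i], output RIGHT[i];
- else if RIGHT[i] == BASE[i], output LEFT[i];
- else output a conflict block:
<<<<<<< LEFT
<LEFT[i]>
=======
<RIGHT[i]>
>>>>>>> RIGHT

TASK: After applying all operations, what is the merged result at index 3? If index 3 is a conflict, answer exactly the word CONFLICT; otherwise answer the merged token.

Answer: echo

Derivation:
Final LEFT:  [delta, charlie, charlie, echo]
Final RIGHT: [echo, charlie, charlie, delta]
i=0: L=delta, R=echo=BASE -> take LEFT -> delta
i=1: L=charlie R=charlie -> agree -> charlie
i=2: L=charlie R=charlie -> agree -> charlie
i=3: L=echo, R=delta=BASE -> take LEFT -> echo
Index 3 -> echo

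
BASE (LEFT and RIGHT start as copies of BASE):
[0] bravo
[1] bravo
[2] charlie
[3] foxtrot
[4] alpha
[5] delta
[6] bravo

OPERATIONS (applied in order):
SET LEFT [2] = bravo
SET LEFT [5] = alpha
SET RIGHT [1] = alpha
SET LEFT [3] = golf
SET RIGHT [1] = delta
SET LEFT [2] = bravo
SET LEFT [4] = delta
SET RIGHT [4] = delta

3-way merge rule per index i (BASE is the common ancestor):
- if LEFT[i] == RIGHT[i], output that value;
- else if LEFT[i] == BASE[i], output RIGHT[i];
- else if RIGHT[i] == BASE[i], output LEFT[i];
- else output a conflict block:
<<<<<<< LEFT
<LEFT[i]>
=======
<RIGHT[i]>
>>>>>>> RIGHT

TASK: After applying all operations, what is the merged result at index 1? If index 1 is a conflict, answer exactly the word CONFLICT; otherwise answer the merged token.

Final LEFT:  [bravo, bravo, bravo, golf, delta, alpha, bravo]
Final RIGHT: [bravo, delta, charlie, foxtrot, delta, delta, bravo]
i=0: L=bravo R=bravo -> agree -> bravo
i=1: L=bravo=BASE, R=delta -> take RIGHT -> delta
i=2: L=bravo, R=charlie=BASE -> take LEFT -> bravo
i=3: L=golf, R=foxtrot=BASE -> take LEFT -> golf
i=4: L=delta R=delta -> agree -> delta
i=5: L=alpha, R=delta=BASE -> take LEFT -> alpha
i=6: L=bravo R=bravo -> agree -> bravo
Index 1 -> delta

Answer: delta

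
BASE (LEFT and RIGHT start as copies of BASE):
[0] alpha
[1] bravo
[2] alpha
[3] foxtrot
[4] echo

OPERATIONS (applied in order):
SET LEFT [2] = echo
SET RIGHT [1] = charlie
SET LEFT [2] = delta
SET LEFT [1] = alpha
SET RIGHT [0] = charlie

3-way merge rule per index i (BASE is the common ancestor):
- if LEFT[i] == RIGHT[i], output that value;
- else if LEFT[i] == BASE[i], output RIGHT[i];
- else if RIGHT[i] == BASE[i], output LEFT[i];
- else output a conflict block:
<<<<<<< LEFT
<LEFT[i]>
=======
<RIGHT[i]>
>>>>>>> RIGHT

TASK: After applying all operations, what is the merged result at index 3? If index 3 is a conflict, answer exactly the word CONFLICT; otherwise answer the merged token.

Final LEFT:  [alpha, alpha, delta, foxtrot, echo]
Final RIGHT: [charlie, charlie, alpha, foxtrot, echo]
i=0: L=alpha=BASE, R=charlie -> take RIGHT -> charlie
i=1: BASE=bravo L=alpha R=charlie all differ -> CONFLICT
i=2: L=delta, R=alpha=BASE -> take LEFT -> delta
i=3: L=foxtrot R=foxtrot -> agree -> foxtrot
i=4: L=echo R=echo -> agree -> echo
Index 3 -> foxtrot

Answer: foxtrot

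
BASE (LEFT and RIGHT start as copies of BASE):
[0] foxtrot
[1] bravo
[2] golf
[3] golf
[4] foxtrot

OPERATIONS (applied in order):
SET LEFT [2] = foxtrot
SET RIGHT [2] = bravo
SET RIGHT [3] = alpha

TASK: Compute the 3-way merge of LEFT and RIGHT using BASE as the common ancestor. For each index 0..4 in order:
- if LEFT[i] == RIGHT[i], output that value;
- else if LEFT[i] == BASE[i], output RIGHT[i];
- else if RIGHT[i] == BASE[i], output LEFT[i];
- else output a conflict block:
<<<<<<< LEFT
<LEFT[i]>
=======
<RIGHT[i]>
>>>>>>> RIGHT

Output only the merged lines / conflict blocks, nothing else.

Final LEFT:  [foxtrot, bravo, foxtrot, golf, foxtrot]
Final RIGHT: [foxtrot, bravo, bravo, alpha, foxtrot]
i=0: L=foxtrot R=foxtrot -> agree -> foxtrot
i=1: L=bravo R=bravo -> agree -> bravo
i=2: BASE=golf L=foxtrot R=bravo all differ -> CONFLICT
i=3: L=golf=BASE, R=alpha -> take RIGHT -> alpha
i=4: L=foxtrot R=foxtrot -> agree -> foxtrot

Answer: foxtrot
bravo
<<<<<<< LEFT
foxtrot
=======
bravo
>>>>>>> RIGHT
alpha
foxtrot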